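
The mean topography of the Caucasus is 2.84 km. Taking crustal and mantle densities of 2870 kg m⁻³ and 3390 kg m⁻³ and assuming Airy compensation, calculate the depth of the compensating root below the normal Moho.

Isostatic balance requires: the weight of the topography is balanced by the buoyancy of the root, ρ_c h = (ρ_m − ρ_c) r.
r = h · ρ_c / (ρ_m − ρ_c) = 2.84 km × 2870 / (3390 − 2870) = 15.7 km.

15.7 km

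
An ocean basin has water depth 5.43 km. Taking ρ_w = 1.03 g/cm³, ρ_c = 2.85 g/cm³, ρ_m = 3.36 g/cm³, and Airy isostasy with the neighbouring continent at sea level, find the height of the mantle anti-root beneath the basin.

Isostatic balance requires: replacing crust with seawater at the top is compensated by replacing crust with mantle at the base: d (ρ_c − ρ_w) = a (ρ_m − ρ_c).
a = d (ρ_c − ρ_w)/(ρ_m − ρ_c) = 5.43 km × 1.82/0.51 = 19.4 km.

19.4 km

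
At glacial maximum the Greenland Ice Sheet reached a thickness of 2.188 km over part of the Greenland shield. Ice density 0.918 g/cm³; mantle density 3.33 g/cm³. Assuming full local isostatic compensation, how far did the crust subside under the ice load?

0.603 km

By Archimedes' principle applied to the lithosphere: the ice load ρ_ice t is balanced by mantle displaced below, ρ_m s.
s = t ρ_ice / ρ_m = 2.188 km × 0.918/3.33 = 0.603 km.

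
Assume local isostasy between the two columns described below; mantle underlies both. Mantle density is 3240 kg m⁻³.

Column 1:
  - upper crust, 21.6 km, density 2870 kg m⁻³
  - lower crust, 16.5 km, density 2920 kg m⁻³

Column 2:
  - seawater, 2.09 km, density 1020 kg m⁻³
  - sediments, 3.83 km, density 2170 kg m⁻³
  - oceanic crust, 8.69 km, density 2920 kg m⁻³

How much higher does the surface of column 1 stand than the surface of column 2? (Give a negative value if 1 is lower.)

0.541 km

For any compensation level in the mantle, the mantle terms cancel and isostasy reduces to e = (Σt_1 − Σt_2) − (Σ(ρt)_1 − Σ(ρt)_2) / ρ_m.
Σt_1 = 38.1 km; Σt_2 = 14.61 km; Σ(ρt)_1 = 110172; Σ(ρt)_2 = 35817.7 (in km·kg m⁻³).
e = (38.1 − 14.61) − (110172 − 35817.7) / 3240 = 0.541 km.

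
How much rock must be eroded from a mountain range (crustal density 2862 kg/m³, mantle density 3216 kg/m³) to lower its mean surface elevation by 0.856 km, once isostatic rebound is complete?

Net drop Δ = e − u = e − e ρ_c/ρ_m = e (ρ_m − ρ_c)/ρ_m.
e = Δ ρ_m/(ρ_m − ρ_c) = 0.856 km × 3216/354 = 7.78 km.

7.78 km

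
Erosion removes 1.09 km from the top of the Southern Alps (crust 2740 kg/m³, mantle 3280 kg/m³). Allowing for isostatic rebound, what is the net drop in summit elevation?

0.179 km

Rebound u = e ρ_c/ρ_m = 1.09 km × 2740/3280 = 0.9105 km.
Net surface drop = e − u = 1.09 km − 0.9105 km = e (ρ_m − ρ_c)/ρ_m = 0.179 km.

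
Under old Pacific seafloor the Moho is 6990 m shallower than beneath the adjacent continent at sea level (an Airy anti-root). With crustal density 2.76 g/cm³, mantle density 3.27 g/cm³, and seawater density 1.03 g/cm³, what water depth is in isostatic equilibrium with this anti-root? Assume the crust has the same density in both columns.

2060 m

Replacing a thickness d of crust by seawater at the top must be balanced by replacing crust with mantle at the base: d (ρ_c − ρ_w) = a (ρ_m − ρ_c).
d = a (ρ_m − ρ_c)/(ρ_c − ρ_w) = 6990 m × 0.51/1.73 = 2060 m.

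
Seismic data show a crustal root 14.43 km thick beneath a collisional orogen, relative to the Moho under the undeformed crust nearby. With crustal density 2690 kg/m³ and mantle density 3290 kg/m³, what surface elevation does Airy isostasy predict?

3.22 km

Balancing pressure at the compensation depth: ρ_c h = (ρ_m − ρ_c) r.
h = r (ρ_m − ρ_c) / ρ_c = 14.43 km × (3290 − 2690) / 2690 = 3.22 km.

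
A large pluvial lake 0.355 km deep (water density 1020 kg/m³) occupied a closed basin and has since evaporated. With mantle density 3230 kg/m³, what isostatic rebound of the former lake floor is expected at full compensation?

0.112 km

u = d ρ_w/ρ_m = 0.355 km × 1020/3230 = 0.112 km.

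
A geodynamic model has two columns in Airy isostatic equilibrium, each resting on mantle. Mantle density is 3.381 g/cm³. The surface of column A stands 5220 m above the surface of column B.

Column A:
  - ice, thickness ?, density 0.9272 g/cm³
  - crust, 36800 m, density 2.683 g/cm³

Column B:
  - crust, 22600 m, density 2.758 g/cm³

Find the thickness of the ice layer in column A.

2460 m

Take the compensation level at the base of the deeper column (depth z_c below the surface of column A) and equate Σ ρ_i t_i down to z_c; mantle fills any gap and the z_c terms cancel.
Column A: x×0.9272 + 36800×2.683 + (z_c − 36800 − x)×3.381
Column B: 5220×0 + 22600×2.758 + (z_c − 5220 − 22600)×3.381
The z_c×3.381 term appears on both sides and cancels. Collect the known terms of each column as K = Σ(ρt)_known − 3.381 × (depth of known layers): K_A = 98734.4 − 3.381×36800 = −25686.4; K_B = 62330.8 − 3.381×(5220 + 22600) = −31728.62.
Balance: K_A − x×(3.381 − 0.9272) = K_B, so x = (K_A − K_B)/(3.381 − 0.9272) = 6042.22/2.4538 = 2460 m.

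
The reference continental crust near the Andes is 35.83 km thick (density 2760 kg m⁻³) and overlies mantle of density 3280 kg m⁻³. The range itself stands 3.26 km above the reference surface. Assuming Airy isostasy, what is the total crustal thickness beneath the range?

Root depth r = h ρ_c / (ρ_m − ρ_c) = 3.26 km × 2760 / 520 = 17.3 km.
Total thickness = T + h + r = 35.83 km + 3.26 km + 17.3 km = 56.4 km.

56.4 km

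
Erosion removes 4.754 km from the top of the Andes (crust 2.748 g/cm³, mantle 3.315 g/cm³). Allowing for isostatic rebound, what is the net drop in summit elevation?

0.813 km

Rebound u = e ρ_c/ρ_m = 4.754 km × 2.748/3.315 = 3.941 km.
Net surface drop = e − u = 4.754 km − 3.941 km = e (ρ_m − ρ_c)/ρ_m = 0.813 km.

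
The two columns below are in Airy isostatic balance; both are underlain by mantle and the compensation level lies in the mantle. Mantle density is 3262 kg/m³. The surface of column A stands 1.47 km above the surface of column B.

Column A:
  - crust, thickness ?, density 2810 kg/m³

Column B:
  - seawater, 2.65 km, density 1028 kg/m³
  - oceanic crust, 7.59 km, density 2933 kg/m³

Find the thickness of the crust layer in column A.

Take the compensation level at the base of the deeper column (depth z_c below the surface of column A) and equate Σ ρ_i t_i down to z_c; mantle fills any gap and the z_c terms cancel.
Column A: x×2810 + (z_c − 0 − x)×3262
Column B: 1.47×0 + 2.65×1028 + 7.59×2933 + (z_c − 1.47 − 10.24)×3262
The z_c×3262 term appears on both sides and cancels. Collect the known terms of each column as K = Σ(ρt)_known − 3262 × (depth of known layers): K_A = 0 − 3262×0 = 0; K_B = 24985.67 − 3262×(1.47 + 10.24) = −13212.35.
Balance: K_A − x×(3262 − 2810) = K_B, so x = (K_A − K_B)/(3262 − 2810) = 13212.4/452 = 29.2 km.

29.2 km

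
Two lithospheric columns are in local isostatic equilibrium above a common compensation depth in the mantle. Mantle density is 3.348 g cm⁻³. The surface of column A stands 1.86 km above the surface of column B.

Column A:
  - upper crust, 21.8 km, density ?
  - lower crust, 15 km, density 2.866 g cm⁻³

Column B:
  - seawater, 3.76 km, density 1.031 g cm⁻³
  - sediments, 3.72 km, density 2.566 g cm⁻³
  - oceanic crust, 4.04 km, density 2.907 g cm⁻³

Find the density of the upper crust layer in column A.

Take the compensation level at the base of the deeper column (depth z_c below the surface of column A) and equate Σ ρ_i t_i down to z_c; mantle fills any gap and the z_c terms cancel.
Column A: 21.8×ρ + 15×2.866 + (z_c − 36.8)×3.348
Column B: 1.86×0 + 3.76×1.031 + 3.72×2.566 + 4.04×2.907 + (z_c − 1.86 − 11.52)×3.348
The z_c×3.348 term appears on both sides and cancels. Collect the known terms of each column as K = Σ(ρt)_known − 3.348 × (depth of known layers): K_A = 42.99 − 3.348×36.8 = −80.2164; K_B = 25.16636 − 3.348×(1.86 + 11.52) = −19.62988.
Balance: K_A + 21.8×ρ = K_B, so ρ = (K_B − K_A)/21.8 = 60.5865/21.8 = 2.78 g cm⁻³.

2.78 g cm⁻³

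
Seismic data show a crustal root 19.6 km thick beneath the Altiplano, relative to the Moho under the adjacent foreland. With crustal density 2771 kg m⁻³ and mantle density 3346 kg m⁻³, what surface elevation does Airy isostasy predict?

4.07 km

Balancing pressure at the compensation depth: ρ_c h = (ρ_m − ρ_c) r.
h = r (ρ_m − ρ_c) / ρ_c = 19.6 km × (3346 − 2771) / 2771 = 4.07 km.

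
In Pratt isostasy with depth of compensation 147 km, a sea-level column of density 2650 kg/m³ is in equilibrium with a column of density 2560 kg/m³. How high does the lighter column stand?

5.17 km

ρ_ref D = ρ (D + h) → h = D (ρ_ref − ρ)/ρ.
h = 147 km × (2650 − 2560)/2560 = 5.17 km.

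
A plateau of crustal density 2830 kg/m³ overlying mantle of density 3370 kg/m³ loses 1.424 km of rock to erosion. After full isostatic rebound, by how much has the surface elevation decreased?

0.228 km

Rebound u = e ρ_c/ρ_m = 1.424 km × 2830/3370 = 1.196 km.
Net surface drop = e − u = 1.424 km − 1.196 km = e (ρ_m − ρ_c)/ρ_m = 0.228 km.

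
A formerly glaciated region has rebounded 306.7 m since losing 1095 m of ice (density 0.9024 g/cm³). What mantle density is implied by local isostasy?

ρ_m = ρ_ice t / u = 0.9024 × 1095 m/306.7 m = 3.22 g/cm³.

3.22 g/cm³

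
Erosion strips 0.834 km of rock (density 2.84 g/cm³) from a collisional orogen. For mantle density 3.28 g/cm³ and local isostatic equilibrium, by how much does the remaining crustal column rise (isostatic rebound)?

Unloading: uplift u = e ρ_c/ρ_m = 0.834 km × 2.84/3.28 = 0.722 km.

0.722 km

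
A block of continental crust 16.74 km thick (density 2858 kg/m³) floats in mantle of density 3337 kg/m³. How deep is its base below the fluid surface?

14.3 km

Draft d = t ρ_obj/ρ_fluid = 16.74 km × 2858/3337 = 14.3 km.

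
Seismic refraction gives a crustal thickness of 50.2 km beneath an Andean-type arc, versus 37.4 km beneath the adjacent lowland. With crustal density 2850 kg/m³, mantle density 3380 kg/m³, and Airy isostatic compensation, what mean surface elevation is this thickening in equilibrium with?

2.01 km

Excess crust Δ = 50.2 km − 37.4 km = 12.8 km, split between elevation h and root r with h + r = Δ.
Airy balance ρ_c h = (ρ_m − ρ_c) r gives r = h ρ_c/(ρ_m − ρ_c), so h (1 + ρ_c/(ρ_m − ρ_c)) = Δ, i.e. h = Δ (ρ_m − ρ_c)/ρ_m.
h = 12.8 km × 530/3380 = 2.01 km.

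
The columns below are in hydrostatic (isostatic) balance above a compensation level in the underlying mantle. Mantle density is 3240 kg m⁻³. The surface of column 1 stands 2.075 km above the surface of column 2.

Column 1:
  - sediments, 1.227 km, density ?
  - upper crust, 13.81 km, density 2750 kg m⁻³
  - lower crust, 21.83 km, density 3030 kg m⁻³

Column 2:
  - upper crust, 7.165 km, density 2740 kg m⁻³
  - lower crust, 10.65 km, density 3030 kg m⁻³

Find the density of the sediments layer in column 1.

Take the compensation level at the base of the deeper column (depth z_c below the surface of column 1) and equate Σ ρ_i t_i down to z_c; mantle fills any gap and the z_c terms cancel.
Column 1: 1.227×ρ + 13.81×2750 + 21.83×3030 + (z_c − 36.867)×3240
Column 2: 2.075×0 + 7.165×2740 + 10.65×3030 + (z_c − 2.075 − 17.815)×3240
The z_c×3240 term appears on both sides and cancels. Collect the known terms of each column as K = Σ(ρt)_known − 3240 × (depth of known layers): K_1 = 104122.4 − 3240×36.867 = −15326.68; K_2 = 51901.6 − 3240×(2.075 + 17.815) = −12542.
Balance: K_1 + 1.227×ρ = K_2, so ρ = (K_2 − K_1)/1.227 = 2784.68/1.227 = 2270 kg m⁻³.

2270 kg m⁻³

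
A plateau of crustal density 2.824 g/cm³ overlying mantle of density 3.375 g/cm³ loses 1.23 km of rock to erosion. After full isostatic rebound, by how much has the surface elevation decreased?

Rebound u = e ρ_c/ρ_m = 1.23 km × 2.824/3.375 = 1.029 km.
Net surface drop = e − u = 1.23 km − 1.029 km = e (ρ_m − ρ_c)/ρ_m = 0.201 km.

0.201 km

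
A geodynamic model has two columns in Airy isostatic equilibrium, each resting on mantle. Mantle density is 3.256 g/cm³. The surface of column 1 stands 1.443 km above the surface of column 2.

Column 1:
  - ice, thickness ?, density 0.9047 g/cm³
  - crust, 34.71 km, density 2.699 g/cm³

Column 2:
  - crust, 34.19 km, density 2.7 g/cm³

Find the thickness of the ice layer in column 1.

1.86 km

Take the compensation level at the base of the deeper column (depth z_c below the surface of column 1) and equate Σ ρ_i t_i down to z_c; mantle fills any gap and the z_c terms cancel.
Column 1: x×0.9047 + 34.71×2.699 + (z_c − 34.71 − x)×3.256
Column 2: 1.443×0 + 34.19×2.7 + (z_c − 1.443 − 34.19)×3.256
The z_c×3.256 term appears on both sides and cancels. Collect the known terms of each column as K = Σ(ρt)_known − 3.256 × (depth of known layers): K_1 = 93.68229 − 3.256×34.71 = −19.33347; K_2 = 92.313 − 3.256×(1.443 + 34.19) = −23.708048.
Balance: K_1 − x×(3.256 − 0.9047) = K_2, so x = (K_1 − K_2)/(3.256 − 0.9047) = 4.37458/2.3513 = 1.86 km.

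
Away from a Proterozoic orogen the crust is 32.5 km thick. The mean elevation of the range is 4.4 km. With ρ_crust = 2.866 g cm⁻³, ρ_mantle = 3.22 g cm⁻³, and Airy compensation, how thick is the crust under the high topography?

72.5 km

Root depth r = h ρ_c / (ρ_m − ρ_c) = 4.4 km × 2.866 / 0.354 = 35.62 km.
Total thickness = T + h + r = 32.5 km + 4.4 km + 35.62 km = 72.5 km.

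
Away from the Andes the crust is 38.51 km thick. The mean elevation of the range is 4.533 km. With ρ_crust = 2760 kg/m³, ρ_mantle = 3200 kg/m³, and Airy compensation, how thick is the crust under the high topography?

71.5 km

Root depth r = h ρ_c / (ρ_m − ρ_c) = 4.533 km × 2760 / 440 = 28.43 km.
Total thickness = T + h + r = 38.51 km + 4.533 km + 28.43 km = 71.5 km.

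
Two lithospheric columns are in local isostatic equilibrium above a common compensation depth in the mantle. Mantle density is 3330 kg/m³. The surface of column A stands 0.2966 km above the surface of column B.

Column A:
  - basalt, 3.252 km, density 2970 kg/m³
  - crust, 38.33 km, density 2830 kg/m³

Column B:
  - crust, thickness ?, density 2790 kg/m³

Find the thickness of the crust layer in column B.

35.8 km

Take the compensation level at the base of the deeper column (depth z_c below the surface of column A) and equate Σ ρ_i t_i down to z_c; mantle fills any gap and the z_c terms cancel.
Column A: 3.252×2970 + 38.33×2830 + (z_c − 41.582)×3330
Column B: 0.2966×0 + x×2790 + (z_c − 0.2966 − 0 − x)×3330
The z_c×3330 term appears on both sides and cancels. Collect the known terms of each column as K = Σ(ρt)_known − 3330 × (depth of known layers): K_A = 118132.34 − 3330×41.582 = −20335.72; K_B = 0 − 3330×(0.2966 + 0) = −987.678.
Balance: K_A = K_B − x×(3330 − 2790), so x = (K_B − K_A)/(3330 − 2790) = 19348/540 = 35.8 km.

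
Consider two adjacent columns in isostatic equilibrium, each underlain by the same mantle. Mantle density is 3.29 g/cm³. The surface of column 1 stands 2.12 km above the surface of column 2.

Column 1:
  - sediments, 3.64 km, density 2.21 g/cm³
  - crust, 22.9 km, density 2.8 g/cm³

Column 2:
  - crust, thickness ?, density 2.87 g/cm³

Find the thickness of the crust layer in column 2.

Take the compensation level at the base of the deeper column (depth z_c below the surface of column 1) and equate Σ ρ_i t_i down to z_c; mantle fills any gap and the z_c terms cancel.
Column 1: 3.64×2.21 + 22.9×2.8 + (z_c − 26.54)×3.29
Column 2: 2.12×0 + x×2.87 + (z_c − 2.12 − 0 − x)×3.29
The z_c×3.29 term appears on both sides and cancels. Collect the known terms of each column as K = Σ(ρt)_known − 3.29 × (depth of known layers): K_1 = 72.1644 − 3.29×26.54 = −15.1522; K_2 = 0 − 3.29×(2.12 + 0) = −6.9748.
Balance: K_1 = K_2 − x×(3.29 − 2.87), so x = (K_2 − K_1)/(3.29 − 2.87) = 8.1774/0.42 = 19.5 km.

19.5 km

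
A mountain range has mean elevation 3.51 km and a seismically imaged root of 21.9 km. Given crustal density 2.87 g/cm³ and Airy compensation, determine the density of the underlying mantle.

Airy balance: ρ_c h = (ρ_m − ρ_c) r → ρ_m = ρ_c (1 + h/r).
ρ_m = 2.87 × (1 + 3.51 km/21.9 km) = 3.33 g/cm³.

3.33 g/cm³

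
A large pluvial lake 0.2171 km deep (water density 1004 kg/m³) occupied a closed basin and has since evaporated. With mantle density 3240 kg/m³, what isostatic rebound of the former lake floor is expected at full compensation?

0.0673 km

u = d ρ_w/ρ_m = 0.2171 km × 1004/3240 = 0.0673 km.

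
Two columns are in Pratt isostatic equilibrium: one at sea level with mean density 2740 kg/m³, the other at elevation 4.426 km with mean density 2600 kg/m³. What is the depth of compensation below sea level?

82.2 km

ρ_ref D = ρ (D + h) → D (ρ_ref − ρ) = ρ h.
D = ρ h/(ρ_ref − ρ) = 2600 × 4.426 km/(2740 − 2600) = 82.2 km.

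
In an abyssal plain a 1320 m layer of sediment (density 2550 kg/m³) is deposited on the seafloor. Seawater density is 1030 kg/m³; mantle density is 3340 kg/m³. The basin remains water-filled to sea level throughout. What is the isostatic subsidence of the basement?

Submarine loading: the sediment displaces seawater, and the subsidence is in turn flooded, so s (ρ_m − ρ_w) = t (ρ_sed − ρ_w).
s = 1320 m × (2550 − 1030) / (3340 − 1030) = 869 m.

869 m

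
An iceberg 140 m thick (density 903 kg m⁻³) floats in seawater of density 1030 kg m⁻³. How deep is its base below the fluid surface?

123 m

Draft d = t ρ_obj/ρ_fluid = 140 m × 903/1030 = 123 m.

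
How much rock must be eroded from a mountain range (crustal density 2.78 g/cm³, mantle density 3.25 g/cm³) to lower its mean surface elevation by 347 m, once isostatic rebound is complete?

2400 m

Net drop Δ = e − u = e − e ρ_c/ρ_m = e (ρ_m − ρ_c)/ρ_m.
e = Δ ρ_m/(ρ_m − ρ_c) = 347 m × 3.25/0.47 = 2400 m.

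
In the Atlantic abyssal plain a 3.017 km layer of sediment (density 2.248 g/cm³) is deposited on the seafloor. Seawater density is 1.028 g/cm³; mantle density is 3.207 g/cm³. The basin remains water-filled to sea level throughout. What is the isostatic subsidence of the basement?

Submarine loading: the sediment displaces seawater, and the subsidence is in turn flooded, so s (ρ_m − ρ_w) = t (ρ_sed − ρ_w).
s = 3.017 km × (2.248 − 1.028) / (3.207 − 1.028) = 1.69 km.

1.69 km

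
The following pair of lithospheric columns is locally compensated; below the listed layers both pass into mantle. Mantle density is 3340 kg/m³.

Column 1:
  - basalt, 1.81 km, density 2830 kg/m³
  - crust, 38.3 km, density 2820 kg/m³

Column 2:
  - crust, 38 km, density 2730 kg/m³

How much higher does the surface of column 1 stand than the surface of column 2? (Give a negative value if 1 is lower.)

−0.701 km

For any compensation level in the mantle, the mantle terms cancel and isostasy reduces to e = (Σt_1 − Σt_2) − (Σ(ρt)_1 − Σ(ρt)_2) / ρ_m.
Σt_1 = 40.11 km; Σt_2 = 38 km; Σ(ρt)_1 = 113128.3; Σ(ρt)_2 = 103740 (in km·kg/m³).
e = (40.11 − 38) − (113128.3 − 103740) / 3340 = −0.701 km.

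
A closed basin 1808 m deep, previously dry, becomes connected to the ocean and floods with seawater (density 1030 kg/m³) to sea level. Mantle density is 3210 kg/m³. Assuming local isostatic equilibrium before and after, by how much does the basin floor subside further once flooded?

After flooding the water column is d + s deep. Its weight must equal the weight of mantle displaced by the extra subsidence s: (d + s) ρ_w = s ρ_m.
s = d ρ_w / (ρ_m − ρ_w) = 1808 m × 1030/(3210 − 1030) = 854 m.

854 m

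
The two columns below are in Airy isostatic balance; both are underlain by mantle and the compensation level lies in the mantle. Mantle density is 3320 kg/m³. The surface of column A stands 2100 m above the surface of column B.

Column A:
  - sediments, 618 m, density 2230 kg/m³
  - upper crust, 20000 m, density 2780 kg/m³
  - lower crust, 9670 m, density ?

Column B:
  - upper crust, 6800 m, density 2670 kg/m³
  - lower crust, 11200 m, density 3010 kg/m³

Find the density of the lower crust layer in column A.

2970 kg/m³

Take the compensation level at the base of the deeper column (depth z_c below the surface of column A) and equate Σ ρ_i t_i down to z_c; mantle fills any gap and the z_c terms cancel.
Column A: 618×2230 + 20000×2780 + 9670×ρ + (z_c − 30288)×3320
Column B: 2100×0 + 6800×2670 + 11200×3010 + (z_c − 2100 − 18000)×3320
The z_c×3320 term appears on both sides and cancels. Collect the known terms of each column as K = Σ(ρt)_known − 3320 × (depth of known layers): K_A = 56978140 − 3320×30288 = −43578020; K_B = 51868000 − 3320×(2100 + 18000) = −14864000.
Balance: K_A + 9670×ρ = K_B, so ρ = (K_B − K_A)/9670 = 28714000/9670 = 2970 kg/m³.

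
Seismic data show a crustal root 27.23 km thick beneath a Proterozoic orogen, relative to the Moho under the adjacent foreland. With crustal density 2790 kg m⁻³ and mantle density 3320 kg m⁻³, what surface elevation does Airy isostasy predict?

Equating mass per unit area of the two columns: ρ_c h = (ρ_m − ρ_c) r.
h = r (ρ_m − ρ_c) / ρ_c = 27.23 km × (3320 − 2790) / 2790 = 5.17 km.

5.17 km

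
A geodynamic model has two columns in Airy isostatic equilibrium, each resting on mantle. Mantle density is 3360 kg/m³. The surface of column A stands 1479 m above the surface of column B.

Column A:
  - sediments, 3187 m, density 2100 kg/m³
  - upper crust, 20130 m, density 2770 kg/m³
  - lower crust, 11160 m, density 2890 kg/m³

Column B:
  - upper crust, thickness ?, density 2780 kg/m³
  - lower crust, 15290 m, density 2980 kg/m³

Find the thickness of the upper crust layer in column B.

17900 m

Take the compensation level at the base of the deeper column (depth z_c below the surface of column A) and equate Σ ρ_i t_i down to z_c; mantle fills any gap and the z_c terms cancel.
Column A: 3187×2100 + 20130×2770 + 11160×2890 + (z_c − 34477)×3360
Column B: 1479×0 + x×2780 + 15290×2980 + (z_c − 1479 − 15290 − x)×3360
The z_c×3360 term appears on both sides and cancels. Collect the known terms of each column as K = Σ(ρt)_known − 3360 × (depth of known layers): K_A = 94705200 − 3360×34477 = −21137520; K_B = 45564200 − 3360×(1479 + 15290) = −10779640.
Balance: K_A = K_B − x×(3360 − 2780), so x = (K_B − K_A)/(3360 − 2780) = 10357900/580 = 17900 m.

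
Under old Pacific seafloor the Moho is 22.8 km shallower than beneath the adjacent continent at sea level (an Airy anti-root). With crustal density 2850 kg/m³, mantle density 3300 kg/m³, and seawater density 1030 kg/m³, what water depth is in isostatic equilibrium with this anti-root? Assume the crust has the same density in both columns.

Replacing a thickness d of crust by seawater at the top must be balanced by replacing crust with mantle at the base: d (ρ_c − ρ_w) = a (ρ_m − ρ_c).
d = a (ρ_m − ρ_c)/(ρ_c − ρ_w) = 22.8 km × 450/1820 = 5.64 km.

5.64 km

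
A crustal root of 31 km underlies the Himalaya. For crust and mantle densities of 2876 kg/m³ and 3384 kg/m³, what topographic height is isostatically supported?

Isostatic balance requires: ρ_c h = (ρ_m − ρ_c) r.
h = r (ρ_m − ρ_c) / ρ_c = 31 km × (3384 − 2876) / 2876 = 5.48 km.

5.48 km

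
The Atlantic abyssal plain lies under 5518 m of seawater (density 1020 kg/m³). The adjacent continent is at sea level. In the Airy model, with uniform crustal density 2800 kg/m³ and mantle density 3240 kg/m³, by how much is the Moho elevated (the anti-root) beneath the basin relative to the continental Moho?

22300 m

Isostatic balance requires: replacing crust with seawater at the top is compensated by replacing crust with mantle at the base: d (ρ_c − ρ_w) = a (ρ_m − ρ_c).
a = d (ρ_c − ρ_w)/(ρ_m − ρ_c) = 5518 m × 1780/440 = 22300 m.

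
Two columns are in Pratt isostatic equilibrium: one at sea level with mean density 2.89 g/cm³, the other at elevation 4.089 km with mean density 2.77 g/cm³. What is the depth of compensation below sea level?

94.4 km

ρ_ref D = ρ (D + h) → D (ρ_ref − ρ) = ρ h.
D = ρ h/(ρ_ref − ρ) = 2.77 × 4.089 km/(2.89 − 2.77) = 94.4 km.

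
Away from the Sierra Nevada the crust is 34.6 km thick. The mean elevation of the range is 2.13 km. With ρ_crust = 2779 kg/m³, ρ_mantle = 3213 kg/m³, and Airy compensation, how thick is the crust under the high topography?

Root depth r = h ρ_c / (ρ_m − ρ_c) = 2.13 km × 2779 / 434 = 13.64 km.
Total thickness = T + h + r = 34.6 km + 2.13 km + 13.64 km = 50.4 km.

50.4 km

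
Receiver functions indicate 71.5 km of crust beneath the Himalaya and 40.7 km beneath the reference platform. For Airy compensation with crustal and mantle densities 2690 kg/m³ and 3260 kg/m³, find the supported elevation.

Excess crust Δ = 71.5 km − 40.7 km = 30.8 km, split between elevation h and root r with h + r = Δ.
Airy balance ρ_c h = (ρ_m − ρ_c) r gives r = h ρ_c/(ρ_m − ρ_c), so h (1 + ρ_c/(ρ_m − ρ_c)) = Δ, i.e. h = Δ (ρ_m − ρ_c)/ρ_m.
h = 30.8 km × 570/3260 = 5.39 km.

5.39 km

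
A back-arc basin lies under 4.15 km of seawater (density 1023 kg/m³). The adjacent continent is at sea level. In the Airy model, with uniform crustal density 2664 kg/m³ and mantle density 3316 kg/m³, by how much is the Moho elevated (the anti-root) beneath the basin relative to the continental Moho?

10.4 km

By Archimedes' principle applied to the lithosphere: replacing crust with seawater at the top is compensated by replacing crust with mantle at the base: d (ρ_c − ρ_w) = a (ρ_m − ρ_c).
a = d (ρ_c − ρ_w)/(ρ_m − ρ_c) = 4.15 km × 1641/652 = 10.4 km.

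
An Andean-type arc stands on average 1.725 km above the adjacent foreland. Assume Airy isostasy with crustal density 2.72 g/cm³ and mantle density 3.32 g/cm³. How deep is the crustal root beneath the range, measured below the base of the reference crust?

Isostatic balance requires: the weight of the topography is balanced by the buoyancy of the root, ρ_c h = (ρ_m − ρ_c) r.
r = h · ρ_c / (ρ_m − ρ_c) = 1.725 km × 2.72 / (3.32 − 2.72) = 7.82 km.

7.82 km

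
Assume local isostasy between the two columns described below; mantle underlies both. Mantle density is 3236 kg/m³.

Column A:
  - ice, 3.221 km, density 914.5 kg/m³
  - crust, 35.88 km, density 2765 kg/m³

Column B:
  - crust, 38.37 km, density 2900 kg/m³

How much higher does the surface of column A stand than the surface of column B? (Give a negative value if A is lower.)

For any compensation level in the mantle, the mantle terms cancel and isostasy reduces to e = (Σt_A − Σt_B) − (Σ(ρt)_A − Σ(ρt)_B) / ρ_m.
Σt_A = 39.101 km; Σt_B = 38.37 km; Σ(ρt)_A = 102153.804; Σ(ρt)_B = 111273 (in km·kg/m³).
e = (39.101 − 38.37) − (102153.804 − 111273) / 3236 = 3.55 km.

3.55 km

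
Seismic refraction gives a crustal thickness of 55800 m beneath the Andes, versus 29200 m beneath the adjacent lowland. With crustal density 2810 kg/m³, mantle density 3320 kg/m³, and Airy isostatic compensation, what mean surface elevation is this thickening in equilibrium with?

Excess crust Δ = 55800 m − 29200 m = 26600 m, split between elevation h and root r with h + r = Δ.
Airy balance ρ_c h = (ρ_m − ρ_c) r gives r = h ρ_c/(ρ_m − ρ_c), so h (1 + ρ_c/(ρ_m − ρ_c)) = Δ, i.e. h = Δ (ρ_m − ρ_c)/ρ_m.
h = 26600 m × 510/3320 = 4090 m.

4090 m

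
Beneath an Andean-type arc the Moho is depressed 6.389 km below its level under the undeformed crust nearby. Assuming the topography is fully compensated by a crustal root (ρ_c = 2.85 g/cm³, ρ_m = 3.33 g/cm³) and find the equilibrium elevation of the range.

1.08 km

Balancing pressure at the compensation depth: ρ_c h = (ρ_m − ρ_c) r.
h = r (ρ_m − ρ_c) / ρ_c = 6.389 km × (3.33 − 2.85) / 2.85 = 1.08 km.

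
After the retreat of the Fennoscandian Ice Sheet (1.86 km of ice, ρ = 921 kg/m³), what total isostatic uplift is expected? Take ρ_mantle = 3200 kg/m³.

0.535 km

Removing the load lets mantle flow back in; uplift u satisfies ρ_ice t = ρ_m u.
u = t ρ_ice/ρ_m = 1.86 km × 921/3200 = 0.535 km.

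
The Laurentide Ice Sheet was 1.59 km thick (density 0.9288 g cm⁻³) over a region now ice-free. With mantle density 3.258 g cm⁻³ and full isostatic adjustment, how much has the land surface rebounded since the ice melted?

0.453 km

Removing the load lets mantle flow back in; uplift u satisfies ρ_ice t = ρ_m u.
u = t ρ_ice/ρ_m = 1.59 km × 0.9288/3.258 = 0.453 km.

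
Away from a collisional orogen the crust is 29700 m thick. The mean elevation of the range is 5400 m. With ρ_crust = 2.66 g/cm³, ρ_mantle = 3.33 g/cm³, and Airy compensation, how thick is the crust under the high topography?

56500 m

Root depth r = h ρ_c / (ρ_m − ρ_c) = 5400 m × 2.66 / 0.67 = 21440 m.
Total thickness = T + h + r = 29700 m + 5400 m + 21440 m = 56500 m.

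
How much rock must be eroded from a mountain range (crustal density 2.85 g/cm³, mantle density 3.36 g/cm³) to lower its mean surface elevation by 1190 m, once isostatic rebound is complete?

Net drop Δ = e − u = e − e ρ_c/ρ_m = e (ρ_m − ρ_c)/ρ_m.
e = Δ ρ_m/(ρ_m − ρ_c) = 1190 m × 3.36/0.51 = 7840 m.

7840 m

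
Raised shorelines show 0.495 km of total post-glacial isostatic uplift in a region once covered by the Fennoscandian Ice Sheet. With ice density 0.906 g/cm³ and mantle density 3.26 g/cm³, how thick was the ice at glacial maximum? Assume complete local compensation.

u = t ρ_ice/ρ_m → t = u ρ_m/ρ_ice = 0.495 km × 3.26/0.906 = 1.78 km.

1.78 km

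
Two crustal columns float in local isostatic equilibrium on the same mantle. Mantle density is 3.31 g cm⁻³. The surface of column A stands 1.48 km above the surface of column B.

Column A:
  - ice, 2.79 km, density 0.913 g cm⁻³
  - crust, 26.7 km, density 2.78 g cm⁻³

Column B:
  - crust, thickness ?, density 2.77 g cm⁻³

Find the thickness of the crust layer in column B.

29.5 km

Take the compensation level at the base of the deeper column (depth z_c below the surface of column A) and equate Σ ρ_i t_i down to z_c; mantle fills any gap and the z_c terms cancel.
Column A: 2.79×0.913 + 26.7×2.78 + (z_c − 29.49)×3.31
Column B: 1.48×0 + x×2.77 + (z_c − 1.48 − 0 − x)×3.31
The z_c×3.31 term appears on both sides and cancels. Collect the known terms of each column as K = Σ(ρt)_known − 3.31 × (depth of known layers): K_A = 76.77327 − 3.31×29.49 = −20.83863; K_B = 0 − 3.31×(1.48 + 0) = −4.8988.
Balance: K_A = K_B − x×(3.31 − 2.77), so x = (K_B − K_A)/(3.31 − 2.77) = 15.9398/0.54 = 29.5 km.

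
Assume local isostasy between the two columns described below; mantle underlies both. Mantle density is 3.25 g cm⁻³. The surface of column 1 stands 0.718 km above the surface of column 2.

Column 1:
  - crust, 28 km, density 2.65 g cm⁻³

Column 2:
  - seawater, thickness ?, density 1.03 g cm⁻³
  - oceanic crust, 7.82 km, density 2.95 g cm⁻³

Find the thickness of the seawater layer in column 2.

5.46 km

Take the compensation level at the base of the deeper column (depth z_c below the surface of column 1) and equate Σ ρ_i t_i down to z_c; mantle fills any gap and the z_c terms cancel.
Column 1: 28×2.65 + (z_c − 28)×3.25
Column 2: 0.718×0 + x×1.03 + 7.82×2.95 + (z_c − 0.718 − 7.82 − x)×3.25
The z_c×3.25 term appears on both sides and cancels. Collect the known terms of each column as K = Σ(ρt)_known − 3.25 × (depth of known layers): K_1 = 74.2 − 3.25×28 = −16.8; K_2 = 23.069 − 3.25×(0.718 + 7.82) = −4.6795.
Balance: K_1 = K_2 − x×(3.25 − 1.03), so x = (K_2 − K_1)/(3.25 − 1.03) = 12.1205/2.22 = 5.46 km.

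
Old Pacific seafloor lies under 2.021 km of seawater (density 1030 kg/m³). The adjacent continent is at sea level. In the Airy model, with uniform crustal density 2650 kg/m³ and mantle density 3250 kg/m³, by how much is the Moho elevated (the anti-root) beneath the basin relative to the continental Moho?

5.46 km

For local isostatic compensation: replacing crust with seawater at the top is compensated by replacing crust with mantle at the base: d (ρ_c − ρ_w) = a (ρ_m − ρ_c).
a = d (ρ_c − ρ_w)/(ρ_m − ρ_c) = 2.021 km × 1620/600 = 5.46 km.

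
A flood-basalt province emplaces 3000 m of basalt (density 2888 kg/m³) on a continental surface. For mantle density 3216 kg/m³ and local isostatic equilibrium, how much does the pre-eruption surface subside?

Subaerial loading: s = t ρ_load / ρ_m.
s = 3000 m × 2888/3216 = 2690 m.

2690 m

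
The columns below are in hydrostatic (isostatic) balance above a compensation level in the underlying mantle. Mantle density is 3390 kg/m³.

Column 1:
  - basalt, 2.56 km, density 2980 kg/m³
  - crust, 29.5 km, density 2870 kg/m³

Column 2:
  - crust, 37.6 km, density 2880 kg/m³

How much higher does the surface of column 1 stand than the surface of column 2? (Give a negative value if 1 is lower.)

For any compensation level in the mantle, the mantle terms cancel and isostasy reduces to e = (Σt_1 − Σt_2) − (Σ(ρt)_1 − Σ(ρt)_2) / ρ_m.
Σt_1 = 32.06 km; Σt_2 = 37.6 km; Σ(ρt)_1 = 92293.8; Σ(ρt)_2 = 108288 (in km·kg/m³).
e = (32.06 − 37.6) − (92293.8 − 108288) / 3390 = −0.822 km.

−0.822 km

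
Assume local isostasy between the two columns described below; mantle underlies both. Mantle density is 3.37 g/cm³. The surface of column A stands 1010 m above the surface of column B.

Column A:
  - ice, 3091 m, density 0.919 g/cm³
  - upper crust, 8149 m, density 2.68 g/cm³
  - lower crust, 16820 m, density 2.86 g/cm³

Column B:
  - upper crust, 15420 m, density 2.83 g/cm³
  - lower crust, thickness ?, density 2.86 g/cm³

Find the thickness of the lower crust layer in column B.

19700 m

Take the compensation level at the base of the deeper column (depth z_c below the surface of column A) and equate Σ ρ_i t_i down to z_c; mantle fills any gap and the z_c terms cancel.
Column A: 3091×0.919 + 8149×2.68 + 16820×2.86 + (z_c − 28060)×3.37
Column B: 1010×0 + 15420×2.83 + x×2.86 + (z_c − 1010 − 15420 − x)×3.37
The z_c×3.37 term appears on both sides and cancels. Collect the known terms of each column as K = Σ(ρt)_known − 3.37 × (depth of known layers): K_A = 72785.149 − 3.37×28060 = −21777.051; K_B = 43638.6 − 3.37×(1010 + 15420) = −11730.5.
Balance: K_A = K_B − x×(3.37 − 2.86), so x = (K_B − K_A)/(3.37 − 2.86) = 10046.6/0.51 = 19700 m.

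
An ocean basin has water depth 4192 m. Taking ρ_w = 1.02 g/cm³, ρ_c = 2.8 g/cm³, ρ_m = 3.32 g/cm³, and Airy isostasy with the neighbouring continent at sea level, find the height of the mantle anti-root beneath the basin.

14300 m

In Airy isostatic equilibrium: replacing crust with seawater at the top is compensated by replacing crust with mantle at the base: d (ρ_c − ρ_w) = a (ρ_m − ρ_c).
a = d (ρ_c − ρ_w)/(ρ_m − ρ_c) = 4192 m × 1.78/0.52 = 14300 m.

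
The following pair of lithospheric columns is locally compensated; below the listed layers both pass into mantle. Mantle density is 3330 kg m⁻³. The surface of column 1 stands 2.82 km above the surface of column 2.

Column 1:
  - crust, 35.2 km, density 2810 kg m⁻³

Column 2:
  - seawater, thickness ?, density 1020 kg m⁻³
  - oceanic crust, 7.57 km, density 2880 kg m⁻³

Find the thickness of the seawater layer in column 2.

Take the compensation level at the base of the deeper column (depth z_c below the surface of column 1) and equate Σ ρ_i t_i down to z_c; mantle fills any gap and the z_c terms cancel.
Column 1: 35.2×2810 + (z_c − 35.2)×3330
Column 2: 2.82×0 + x×1020 + 7.57×2880 + (z_c − 2.82 − 7.57 − x)×3330
The z_c×3330 term appears on both sides and cancels. Collect the known terms of each column as K = Σ(ρt)_known − 3330 × (depth of known layers): K_1 = 98912 − 3330×35.2 = −18304; K_2 = 21801.6 − 3330×(2.82 + 7.57) = −12797.1.
Balance: K_1 = K_2 − x×(3330 − 1020), so x = (K_2 − K_1)/(3330 − 1020) = 5506.9/2310 = 2.38 km.

2.38 km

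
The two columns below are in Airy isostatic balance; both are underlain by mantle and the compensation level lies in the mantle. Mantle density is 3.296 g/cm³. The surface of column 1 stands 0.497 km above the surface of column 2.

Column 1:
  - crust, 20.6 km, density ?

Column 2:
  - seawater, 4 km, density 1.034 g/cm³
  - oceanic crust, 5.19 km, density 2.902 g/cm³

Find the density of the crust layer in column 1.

Take the compensation level at the base of the deeper column (depth z_c below the surface of column 1) and equate Σ ρ_i t_i down to z_c; mantle fills any gap and the z_c terms cancel.
Column 1: 20.6×ρ + (z_c − 20.6)×3.296
Column 2: 0.497×0 + 4×1.034 + 5.19×2.902 + (z_c − 0.497 − 9.19)×3.296
The z_c×3.296 term appears on both sides and cancels. Collect the known terms of each column as K = Σ(ρt)_known − 3.296 × (depth of known layers): K_1 = 0 − 3.296×20.6 = −67.8976; K_2 = 19.19738 − 3.296×(0.497 + 9.19) = −12.730972.
Balance: K_1 + 20.6×ρ = K_2, so ρ = (K_2 − K_1)/20.6 = 55.1666/20.6 = 2.68 g/cm³.

2.68 g/cm³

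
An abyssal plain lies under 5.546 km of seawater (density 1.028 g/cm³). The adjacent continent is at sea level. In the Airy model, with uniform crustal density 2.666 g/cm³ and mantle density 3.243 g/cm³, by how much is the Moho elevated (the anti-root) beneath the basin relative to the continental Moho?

For local isostatic compensation: replacing crust with seawater at the top is compensated by replacing crust with mantle at the base: d (ρ_c − ρ_w) = a (ρ_m − ρ_c).
a = d (ρ_c − ρ_w)/(ρ_m − ρ_c) = 5.546 km × 1.638/0.577 = 15.7 km.

15.7 km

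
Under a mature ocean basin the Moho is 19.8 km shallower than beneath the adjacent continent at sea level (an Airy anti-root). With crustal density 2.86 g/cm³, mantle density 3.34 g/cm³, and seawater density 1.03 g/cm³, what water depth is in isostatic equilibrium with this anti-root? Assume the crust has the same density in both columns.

5.19 km

Replacing a thickness d of crust by seawater at the top must be balanced by replacing crust with mantle at the base: d (ρ_c − ρ_w) = a (ρ_m − ρ_c).
d = a (ρ_m − ρ_c)/(ρ_c − ρ_w) = 19.8 km × 0.48/1.83 = 5.19 km.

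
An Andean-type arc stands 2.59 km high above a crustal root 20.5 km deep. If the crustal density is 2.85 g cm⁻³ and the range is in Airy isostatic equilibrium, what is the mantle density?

3.21 g cm⁻³

Airy balance: ρ_c h = (ρ_m − ρ_c) r → ρ_m = ρ_c (1 + h/r).
ρ_m = 2.85 × (1 + 2.59 km/20.5 km) = 3.21 g cm⁻³.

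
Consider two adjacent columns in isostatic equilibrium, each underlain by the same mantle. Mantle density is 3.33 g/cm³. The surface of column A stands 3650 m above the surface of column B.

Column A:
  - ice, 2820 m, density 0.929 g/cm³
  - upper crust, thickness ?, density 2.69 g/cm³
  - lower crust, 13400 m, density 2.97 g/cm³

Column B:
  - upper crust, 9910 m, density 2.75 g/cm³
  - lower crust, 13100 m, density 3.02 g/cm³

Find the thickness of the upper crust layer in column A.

16200 m

Take the compensation level at the base of the deeper column (depth z_c below the surface of column A) and equate Σ ρ_i t_i down to z_c; mantle fills any gap and the z_c terms cancel.
Column A: 2820×0.929 + x×2.69 + 13400×2.97 + (z_c − 16220 − x)×3.33
Column B: 3650×0 + 9910×2.75 + 13100×3.02 + (z_c − 3650 − 23010)×3.33
The z_c×3.33 term appears on both sides and cancels. Collect the known terms of each column as K = Σ(ρt)_known − 3.33 × (depth of known layers): K_A = 42417.78 − 3.33×16220 = −11594.82; K_B = 66814.5 − 3.33×(3650 + 23010) = −21963.3.
Balance: K_A − x×(3.33 − 2.69) = K_B, so x = (K_A − K_B)/(3.33 − 2.69) = 10368.5/0.64 = 16200 m.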